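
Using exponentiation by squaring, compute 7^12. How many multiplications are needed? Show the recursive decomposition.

Computing 7^12 by squaring (build up from 7^1; each line after the first costs one multiplication):

7^1 = 7
7^2 = (7^1)^2 = 7^2 = 49
7^3 = 7 * 7^2 = 7 * 49 = 343
7^6 = (7^3)^2 = 343^2 = 117649
7^12 = (7^6)^2 = 117649^2 = 13841287201

Result: 13841287201
Multiplications needed: 4 (4 lines after 7^1)

7^12 = 13841287201. Using exponentiation by squaring, this requires 4 multiplications. The key idea: if the exponent is even, square the half-power; if odd, multiply by the base once.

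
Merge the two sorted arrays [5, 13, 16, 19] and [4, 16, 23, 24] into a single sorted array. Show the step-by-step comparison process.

Merging process:

Compare 5 vs 4: take 4 from right. Merged: [4]
Compare 5 vs 16: take 5 from left. Merged: [4, 5]
Compare 13 vs 16: take 13 from left. Merged: [4, 5, 13]
Compare 16 vs 16: take 16 from left. Merged: [4, 5, 13, 16]
Compare 19 vs 16: take 16 from right. Merged: [4, 5, 13, 16, 16]
Compare 19 vs 23: take 19 from left. Merged: [4, 5, 13, 16, 16, 19]
Append remaining from right: [23, 24]. Merged: [4, 5, 13, 16, 16, 19, 23, 24]

Final merged array: [4, 5, 13, 16, 16, 19, 23, 24]
Total comparisons: 6

The merged array is [4, 5, 13, 16, 16, 19, 23, 24], requiring 6 comparisons. The merge step runs in O(n) time where n is the total number of elements.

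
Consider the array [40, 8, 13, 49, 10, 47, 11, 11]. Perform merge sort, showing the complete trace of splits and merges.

Merge sort trace:

Split: [40, 8, 13, 49, 10, 47, 11, 11] -> [40, 8, 13, 49] and [10, 47, 11, 11]
  Split: [40, 8, 13, 49] -> [40, 8] and [13, 49]
    Split: [40, 8] -> [40] and [8]
    Merge: [40] + [8] -> [8, 40]
    Split: [13, 49] -> [13] and [49]
    Merge: [13] + [49] -> [13, 49]
  Merge: [8, 40] + [13, 49] -> [8, 13, 40, 49]
  Split: [10, 47, 11, 11] -> [10, 47] and [11, 11]
    Split: [10, 47] -> [10] and [47]
    Merge: [10] + [47] -> [10, 47]
    Split: [11, 11] -> [11] and [11]
    Merge: [11] + [11] -> [11, 11]
  Merge: [10, 47] + [11, 11] -> [10, 11, 11, 47]
Merge: [8, 13, 40, 49] + [10, 11, 11, 47] -> [8, 10, 11, 11, 13, 40, 47, 49]

Final sorted array: [8, 10, 11, 11, 13, 40, 47, 49]

The merge sort proceeds by recursively splitting the array and merging sorted halves.
After all merges, the sorted array is [8, 10, 11, 11, 13, 40, 47, 49].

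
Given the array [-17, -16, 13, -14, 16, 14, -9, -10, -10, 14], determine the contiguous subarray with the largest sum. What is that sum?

Using Kadane's algorithm on [-17, -16, 13, -14, 16, 14, -9, -10, -10, 14]:

Scanning through the array:
Position 1 (value -16): max_ending_here = -16, max_so_far = -16
Position 2 (value 13): max_ending_here = 13, max_so_far = 13
Position 3 (value -14): max_ending_here = -1, max_so_far = 13
Position 4 (value 16): max_ending_here = 16, max_so_far = 16
Position 5 (value 14): max_ending_here = 30, max_so_far = 30
Position 6 (value -9): max_ending_here = 21, max_so_far = 30
Position 7 (value -10): max_ending_here = 11, max_so_far = 30
Position 8 (value -10): max_ending_here = 1, max_so_far = 30
Position 9 (value 14): max_ending_here = 15, max_so_far = 30

Maximum subarray: [16, 14]
Maximum sum: 30

The maximum subarray is [16, 14] with sum 30. This subarray runs from index 4 to index 5.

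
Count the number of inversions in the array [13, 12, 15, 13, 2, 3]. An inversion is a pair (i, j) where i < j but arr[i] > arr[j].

Finding inversions in [13, 12, 15, 13, 2, 3]:

(0, 1): arr[0]=13 > arr[1]=12
(0, 4): arr[0]=13 > arr[4]=2
(0, 5): arr[0]=13 > arr[5]=3
(1, 4): arr[1]=12 > arr[4]=2
(1, 5): arr[1]=12 > arr[5]=3
(2, 3): arr[2]=15 > arr[3]=13
(2, 4): arr[2]=15 > arr[4]=2
(2, 5): arr[2]=15 > arr[5]=3
(3, 4): arr[3]=13 > arr[4]=2
(3, 5): arr[3]=13 > arr[5]=3

Total inversions: 10

The array has 10 inversion(s): (0,1), (0,4), (0,5), (1,4), (1,5), (2,3), (2,4), (2,5), (3,4), (3,5). Each pair (i,j) satisfies i < j and arr[i] > arr[j].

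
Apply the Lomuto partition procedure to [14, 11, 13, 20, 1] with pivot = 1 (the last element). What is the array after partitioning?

Lomuto partition with pivot = 1:

Initial array: [14, 11, 13, 20, 1]

arr[0]=14 > 1: no swap
arr[1]=11 > 1: no swap
arr[2]=13 > 1: no swap
arr[3]=20 > 1: no swap

Place pivot at position 0: [1, 11, 13, 20, 14]
Pivot position: 0

After partitioning with pivot 1, the array becomes [1, 11, 13, 20, 14]. The pivot is placed at index 0. All elements to the left of the pivot are <= 1, and all elements to the right are > 1.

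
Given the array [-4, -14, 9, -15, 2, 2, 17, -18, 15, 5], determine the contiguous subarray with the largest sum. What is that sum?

Using Kadane's algorithm on [-4, -14, 9, -15, 2, 2, 17, -18, 15, 5]:

Scanning through the array:
Position 1 (value -14): max_ending_here = -14, max_so_far = -4
Position 2 (value 9): max_ending_here = 9, max_so_far = 9
Position 3 (value -15): max_ending_here = -6, max_so_far = 9
Position 4 (value 2): max_ending_here = 2, max_so_far = 9
Position 5 (value 2): max_ending_here = 4, max_so_far = 9
Position 6 (value 17): max_ending_here = 21, max_so_far = 21
Position 7 (value -18): max_ending_here = 3, max_so_far = 21
Position 8 (value 15): max_ending_here = 18, max_so_far = 21
Position 9 (value 5): max_ending_here = 23, max_so_far = 23

Maximum subarray: [2, 2, 17, -18, 15, 5]
Maximum sum: 23

The maximum subarray is [2, 2, 17, -18, 15, 5] with sum 23. This subarray runs from index 4 to index 9.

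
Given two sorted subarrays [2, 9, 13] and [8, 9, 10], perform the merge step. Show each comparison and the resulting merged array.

Merging process:

Compare 2 vs 8: take 2 from left. Merged: [2]
Compare 9 vs 8: take 8 from right. Merged: [2, 8]
Compare 9 vs 9: take 9 from left. Merged: [2, 8, 9]
Compare 13 vs 9: take 9 from right. Merged: [2, 8, 9, 9]
Compare 13 vs 10: take 10 from right. Merged: [2, 8, 9, 9, 10]
Append remaining from left: [13]. Merged: [2, 8, 9, 9, 10, 13]

Final merged array: [2, 8, 9, 9, 10, 13]
Total comparisons: 5

The merged array is [2, 8, 9, 9, 10, 13], requiring 5 comparisons. The merge step runs in O(n) time where n is the total number of elements.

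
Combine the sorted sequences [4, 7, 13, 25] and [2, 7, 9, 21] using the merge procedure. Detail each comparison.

Merging process:

Compare 4 vs 2: take 2 from right. Merged: [2]
Compare 4 vs 7: take 4 from left. Merged: [2, 4]
Compare 7 vs 7: take 7 from left. Merged: [2, 4, 7]
Compare 13 vs 7: take 7 from right. Merged: [2, 4, 7, 7]
Compare 13 vs 9: take 9 from right. Merged: [2, 4, 7, 7, 9]
Compare 13 vs 21: take 13 from left. Merged: [2, 4, 7, 7, 9, 13]
Compare 25 vs 21: take 21 from right. Merged: [2, 4, 7, 7, 9, 13, 21]
Append remaining from left: [25]. Merged: [2, 4, 7, 7, 9, 13, 21, 25]

Final merged array: [2, 4, 7, 7, 9, 13, 21, 25]
Total comparisons: 7

The merged array is [2, 4, 7, 7, 9, 13, 21, 25], requiring 7 comparisons. The merge step runs in O(n) time where n is the total number of elements.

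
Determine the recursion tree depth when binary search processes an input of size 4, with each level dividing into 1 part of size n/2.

For divide and conquer with division factor 2:

Problem sizes at each level:
Level 0: 4
Level 1: 2
Level 2: 1

The root is level 0 and the size-1 base case is level 2 (the tree spans levels 0 through 2, i.e. 3 levels counting the root), so the depth is the number of divisions: log_2(4) = 2

The recursion tree depth is log_2(4) = 2. At each level, the problem size is divided by 2, so it takes 2 divisions to reduce to a base case of size 1. The algorithm makes 1 recursive call at each level.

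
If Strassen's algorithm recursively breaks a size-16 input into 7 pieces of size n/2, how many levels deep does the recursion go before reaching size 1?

For divide and conquer with division factor 2:

Problem sizes at each level:
Level 0: 16
Level 1: 8
Level 2: 4
Level 3: 2
Level 4: 1

The root is level 0 and the size-1 base case is level 4 (the tree spans levels 0 through 4, i.e. 5 levels counting the root), so the depth is the number of divisions: log_2(16) = 4

The recursion tree depth is log_2(16) = 4. At each level, the problem size is divided by 2, so it takes 4 divisions to reduce to a base case of size 1. The algorithm makes 7 recursive calls at each level.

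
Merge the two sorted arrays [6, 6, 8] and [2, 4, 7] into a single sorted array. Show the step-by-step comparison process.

Merging process:

Compare 6 vs 2: take 2 from right. Merged: [2]
Compare 6 vs 4: take 4 from right. Merged: [2, 4]
Compare 6 vs 7: take 6 from left. Merged: [2, 4, 6]
Compare 6 vs 7: take 6 from left. Merged: [2, 4, 6, 6]
Compare 8 vs 7: take 7 from right. Merged: [2, 4, 6, 6, 7]
Append remaining from left: [8]. Merged: [2, 4, 6, 6, 7, 8]

Final merged array: [2, 4, 6, 6, 7, 8]
Total comparisons: 5

The merged array is [2, 4, 6, 6, 7, 8], requiring 5 comparisons. The merge step runs in O(n) time where n is the total number of elements.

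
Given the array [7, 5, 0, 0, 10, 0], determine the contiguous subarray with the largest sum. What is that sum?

Using Kadane's algorithm on [7, 5, 0, 0, 10, 0]:

Scanning through the array:
Position 1 (value 5): max_ending_here = 12, max_so_far = 12
Position 2 (value 0): max_ending_here = 12, max_so_far = 12
Position 3 (value 0): max_ending_here = 12, max_so_far = 12
Position 4 (value 10): max_ending_here = 22, max_so_far = 22
Position 5 (value 0): max_ending_here = 22, max_so_far = 22

Maximum subarray: [7, 5, 0, 0, 10]
Maximum sum: 22

The maximum subarray is [7, 5, 0, 0, 10] with sum 22. This subarray runs from index 0 to index 4.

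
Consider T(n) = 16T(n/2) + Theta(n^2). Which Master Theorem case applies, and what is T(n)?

Master Theorem for T(n) = 16T(n/2) + O(n^2):

a = 16, b = 2, c = 2
log_b(a) = log_2(16) = 4.0000

Case 1: c = 2 < log_2(16) = 4.0000
T(n) = O(n^(log_2 16)) = O(n^4)

For T(n) = 16T(n/2) + O(n^2): log_2(16) = 4.0000. This is Case 1 of the Master Theorem (c < log_b(a), work dominated by leaves), giving O(n^4).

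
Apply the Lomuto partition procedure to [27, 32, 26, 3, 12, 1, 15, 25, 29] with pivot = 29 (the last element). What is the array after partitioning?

Lomuto partition with pivot = 29:

Initial array: [27, 32, 26, 3, 12, 1, 15, 25, 29]

arr[0]=27 <= 29: swap with position 0, array becomes [27, 32, 26, 3, 12, 1, 15, 25, 29]
arr[1]=32 > 29: no swap
arr[2]=26 <= 29: swap with position 1, array becomes [27, 26, 32, 3, 12, 1, 15, 25, 29]
arr[3]=3 <= 29: swap with position 2, array becomes [27, 26, 3, 32, 12, 1, 15, 25, 29]
arr[4]=12 <= 29: swap with position 3, array becomes [27, 26, 3, 12, 32, 1, 15, 25, 29]
arr[5]=1 <= 29: swap with position 4, array becomes [27, 26, 3, 12, 1, 32, 15, 25, 29]
arr[6]=15 <= 29: swap with position 5, array becomes [27, 26, 3, 12, 1, 15, 32, 25, 29]
arr[7]=25 <= 29: swap with position 6, array becomes [27, 26, 3, 12, 1, 15, 25, 32, 29]

Place pivot at position 7: [27, 26, 3, 12, 1, 15, 25, 29, 32]
Pivot position: 7

After partitioning with pivot 29, the array becomes [27, 26, 3, 12, 1, 15, 25, 29, 32]. The pivot is placed at index 7. All elements to the left of the pivot are <= 29, and all elements to the right are > 29.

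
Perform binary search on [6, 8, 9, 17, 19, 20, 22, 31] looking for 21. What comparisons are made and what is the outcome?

Binary search for 21 in [6, 8, 9, 17, 19, 20, 22, 31]:

lo=0, hi=7, mid=3, arr[mid]=17 -> 17 < 21, search right half
lo=4, hi=7, mid=5, arr[mid]=20 -> 20 < 21, search right half
lo=6, hi=7, mid=6, arr[mid]=22 -> 22 > 21, search left half
lo=6 > hi=5, target 21 not found

Binary search determines that 21 is not in the array after 3 comparisons. The search space was exhausted without finding the target.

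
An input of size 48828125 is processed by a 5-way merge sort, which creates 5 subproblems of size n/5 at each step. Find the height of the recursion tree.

For divide and conquer with division factor 5:

Problem sizes at each level:
Level 0: 48828125
Level 1: 9765625
Level 2: 1953125
Level 3: 390625
Level 4: 78125
Level 5: 15625
Level 6: 3125
Level 7: 625
Level 8: 125
Level 9: 25
Level 10: 5
Level 11: 1

The root is level 0 and the size-1 base case is level 11 (the tree spans levels 0 through 11, i.e. 12 levels counting the root), so the depth is the number of divisions: log_5(48828125) = 11

The recursion tree depth is log_5(48828125) = 11. At each level, the problem size is divided by 5, so it takes 11 divisions to reduce to a base case of size 1. The algorithm makes 5 recursive calls at each level.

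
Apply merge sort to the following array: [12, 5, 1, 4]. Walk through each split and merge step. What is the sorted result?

Merge sort trace:

Split: [12, 5, 1, 4] -> [12, 5] and [1, 4]
  Split: [12, 5] -> [12] and [5]
  Merge: [12] + [5] -> [5, 12]
  Split: [1, 4] -> [1] and [4]
  Merge: [1] + [4] -> [1, 4]
Merge: [5, 12] + [1, 4] -> [1, 4, 5, 12]

Final sorted array: [1, 4, 5, 12]

The merge sort proceeds by recursively splitting the array and merging sorted halves.
After all merges, the sorted array is [1, 4, 5, 12].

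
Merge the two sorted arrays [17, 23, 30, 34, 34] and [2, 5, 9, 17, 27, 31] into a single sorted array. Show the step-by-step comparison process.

Merging process:

Compare 17 vs 2: take 2 from right. Merged: [2]
Compare 17 vs 5: take 5 from right. Merged: [2, 5]
Compare 17 vs 9: take 9 from right. Merged: [2, 5, 9]
Compare 17 vs 17: take 17 from left. Merged: [2, 5, 9, 17]
Compare 23 vs 17: take 17 from right. Merged: [2, 5, 9, 17, 17]
Compare 23 vs 27: take 23 from left. Merged: [2, 5, 9, 17, 17, 23]
Compare 30 vs 27: take 27 from right. Merged: [2, 5, 9, 17, 17, 23, 27]
Compare 30 vs 31: take 30 from left. Merged: [2, 5, 9, 17, 17, 23, 27, 30]
Compare 34 vs 31: take 31 from right. Merged: [2, 5, 9, 17, 17, 23, 27, 30, 31]
Append remaining from left: [34, 34]. Merged: [2, 5, 9, 17, 17, 23, 27, 30, 31, 34, 34]

Final merged array: [2, 5, 9, 17, 17, 23, 27, 30, 31, 34, 34]
Total comparisons: 9

The merged array is [2, 5, 9, 17, 17, 23, 27, 30, 31, 34, 34], requiring 9 comparisons. The merge step runs in O(n) time where n is the total number of elements.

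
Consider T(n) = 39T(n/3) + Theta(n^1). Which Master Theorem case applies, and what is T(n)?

Master Theorem for T(n) = 39T(n/3) + O(n^1):

a = 39, b = 3, c = 1
log_b(a) = log_3(39) = 3.3347

Case 1: c = 1 < log_3(39) = 3.3347
T(n) = O(n^(log_3 39))

For T(n) = 39T(n/3) + O(n^1): log_3(39) = 3.3347. This is Case 1 of the Master Theorem (c < log_b(a), work dominated by leaves), giving O(n^(log_3 39)).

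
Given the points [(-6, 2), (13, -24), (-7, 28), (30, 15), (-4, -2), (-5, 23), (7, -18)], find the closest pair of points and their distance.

Computing all pairwise distances among 7 points:

d((-6, 2), (13, -24)) = 32.2025
d((-6, 2), (-7, 28)) = 26.0192
d((-6, 2), (30, 15)) = 38.2753
d((-6, 2), (-4, -2)) = 4.4721 <-- minimum
d((-6, 2), (-5, 23)) = 21.0238
d((-6, 2), (7, -18)) = 23.8537
d((13, -24), (-7, 28)) = 55.7136
d((13, -24), (30, 15)) = 42.5441
d((13, -24), (-4, -2)) = 27.8029
d((13, -24), (-5, 23)) = 50.3289
d((13, -24), (7, -18)) = 8.4853
d((-7, 28), (30, 15)) = 39.2173
d((-7, 28), (-4, -2)) = 30.1496
d((-7, 28), (-5, 23)) = 5.3852
d((-7, 28), (7, -18)) = 48.0833
d((30, 15), (-4, -2)) = 38.0132
d((30, 15), (-5, 23)) = 35.9026
d((30, 15), (7, -18)) = 40.2244
d((-4, -2), (-5, 23)) = 25.02
d((-4, -2), (7, -18)) = 19.4165
d((-5, 23), (7, -18)) = 42.72

Closest pair: (-6, 2) and (-4, -2) with distance 4.4721

The closest pair is (-6, 2) and (-4, -2) with Euclidean distance 4.4721. For 7 points, brute-force pairwise comparison is shown above. For large n, the divide-and-conquer algorithm (sort by x, recurse on halves, check the dividing strip) achieves O(n log n).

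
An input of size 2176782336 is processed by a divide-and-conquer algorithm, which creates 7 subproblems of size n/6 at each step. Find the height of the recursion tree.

For divide and conquer with division factor 6:

Problem sizes at each level:
Level 0: 2176782336
Level 1: 362797056
Level 2: 60466176
Level 3: 10077696
Level 4: 1679616
Level 5: 279936
Level 6: 46656
Level 7: 7776
Level 8: 1296
Level 9: 216
Level 10: 36
Level 11: 6
Level 12: 1

The root is level 0 and the size-1 base case is level 12 (the tree spans levels 0 through 12, i.e. 13 levels counting the root), so the depth is the number of divisions: log_6(2176782336) = 12

The recursion tree depth is log_6(2176782336) = 12. At each level, the problem size is divided by 6, so it takes 12 divisions to reduce to a base case of size 1. The algorithm makes 7 recursive calls at each level.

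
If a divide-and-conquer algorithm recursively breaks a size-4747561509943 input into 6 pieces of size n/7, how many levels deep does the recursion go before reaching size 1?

For divide and conquer with division factor 7:

Problem sizes at each level:
Level 0: 4747561509943
Level 1: 678223072849
Level 2: 96889010407
Level 3: 13841287201
Level 4: 1977326743
Level 5: 282475249
Level 6: 40353607
Level 7: 5764801
Level 8: 823543
Level 9: 117649
Level 10: 16807
Level 11: 2401
Level 12: 343
Level 13: 49
Level 14: 7
Level 15: 1

The root is level 0 and the size-1 base case is level 15 (the tree spans levels 0 through 15, i.e. 16 levels counting the root), so the depth is the number of divisions: log_7(4747561509943) = 15

The recursion tree depth is log_7(4747561509943) = 15. At each level, the problem size is divided by 7, so it takes 15 divisions to reduce to a base case of size 1. The algorithm makes 6 recursive calls at each level.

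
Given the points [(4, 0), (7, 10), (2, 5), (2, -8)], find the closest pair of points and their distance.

Computing all pairwise distances among 4 points:

d((4, 0), (7, 10)) = 10.4403
d((4, 0), (2, 5)) = 5.3852 <-- minimum
d((4, 0), (2, -8)) = 8.2462
d((7, 10), (2, 5)) = 7.0711
d((7, 10), (2, -8)) = 18.6815
d((2, 5), (2, -8)) = 13.0

Closest pair: (4, 0) and (2, 5) with distance 5.3852

The closest pair is (4, 0) and (2, 5) with Euclidean distance 5.3852. For 4 points, brute-force pairwise comparison is shown above. For large n, the divide-and-conquer algorithm (sort by x, recurse on halves, check the dividing strip) achieves O(n log n).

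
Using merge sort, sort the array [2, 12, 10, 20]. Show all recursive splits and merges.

Merge sort trace:

Split: [2, 12, 10, 20] -> [2, 12] and [10, 20]
  Split: [2, 12] -> [2] and [12]
  Merge: [2] + [12] -> [2, 12]
  Split: [10, 20] -> [10] and [20]
  Merge: [10] + [20] -> [10, 20]
Merge: [2, 12] + [10, 20] -> [2, 10, 12, 20]

Final sorted array: [2, 10, 12, 20]

The merge sort proceeds by recursively splitting the array and merging sorted halves.
After all merges, the sorted array is [2, 10, 12, 20].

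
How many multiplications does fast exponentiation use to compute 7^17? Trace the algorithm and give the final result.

Computing 7^17 by squaring (build up from 7^1; each line after the first costs one multiplication):

7^1 = 7
7^2 = (7^1)^2 = 7^2 = 49
7^4 = (7^2)^2 = 49^2 = 2401
7^8 = (7^4)^2 = 2401^2 = 5764801
7^16 = (7^8)^2 = 5764801^2 = 33232930569601
7^17 = 7 * 7^16 = 7 * 33232930569601 = 232630513987207

Result: 232630513987207
Multiplications needed: 5 (5 lines after 7^1)

7^17 = 232630513987207. Using exponentiation by squaring, this requires 5 multiplications. The key idea: if the exponent is even, square the half-power; if odd, multiply by the base once.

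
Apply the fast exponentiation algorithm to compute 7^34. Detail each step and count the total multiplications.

Computing 7^34 by squaring (build up from 7^1; each line after the first costs one multiplication):

7^1 = 7
7^2 = (7^1)^2 = 7^2 = 49
7^4 = (7^2)^2 = 49^2 = 2401
7^8 = (7^4)^2 = 2401^2 = 5764801
7^16 = (7^8)^2 = 5764801^2 = 33232930569601
7^17 = 7 * 7^16 = 7 * 33232930569601 = 232630513987207
7^34 = (7^17)^2 = 232630513987207^2 = 54116956037952111668959660849

Result: 54116956037952111668959660849
Multiplications needed: 6 (6 lines after 7^1)

7^34 = 54116956037952111668959660849. Using exponentiation by squaring, this requires 6 multiplications. The key idea: if the exponent is even, square the half-power; if odd, multiply by the base once.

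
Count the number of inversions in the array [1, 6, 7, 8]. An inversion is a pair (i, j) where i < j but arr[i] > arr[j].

Finding inversions in [1, 6, 7, 8]:


Total inversions: 0

The array has 0 inversions. It is already sorted.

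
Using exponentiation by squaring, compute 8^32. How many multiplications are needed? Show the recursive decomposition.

Computing 8^32 by squaring (build up from 8^1; each line after the first costs one multiplication):

8^1 = 8
8^2 = (8^1)^2 = 8^2 = 64
8^4 = (8^2)^2 = 64^2 = 4096
8^8 = (8^4)^2 = 4096^2 = 16777216
8^16 = (8^8)^2 = 16777216^2 = 281474976710656
8^32 = (8^16)^2 = 281474976710656^2 = 79228162514264337593543950336

Result: 79228162514264337593543950336
Multiplications needed: 5 (5 lines after 8^1)

8^32 = 79228162514264337593543950336. Using exponentiation by squaring, this requires 5 multiplications. The key idea: if the exponent is even, square the half-power; if odd, multiply by the base once.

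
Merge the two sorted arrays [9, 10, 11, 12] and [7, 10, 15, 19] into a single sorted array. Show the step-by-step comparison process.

Merging process:

Compare 9 vs 7: take 7 from right. Merged: [7]
Compare 9 vs 10: take 9 from left. Merged: [7, 9]
Compare 10 vs 10: take 10 from left. Merged: [7, 9, 10]
Compare 11 vs 10: take 10 from right. Merged: [7, 9, 10, 10]
Compare 11 vs 15: take 11 from left. Merged: [7, 9, 10, 10, 11]
Compare 12 vs 15: take 12 from left. Merged: [7, 9, 10, 10, 11, 12]
Append remaining from right: [15, 19]. Merged: [7, 9, 10, 10, 11, 12, 15, 19]

Final merged array: [7, 9, 10, 10, 11, 12, 15, 19]
Total comparisons: 6

The merged array is [7, 9, 10, 10, 11, 12, 15, 19], requiring 6 comparisons. The merge step runs in O(n) time where n is the total number of elements.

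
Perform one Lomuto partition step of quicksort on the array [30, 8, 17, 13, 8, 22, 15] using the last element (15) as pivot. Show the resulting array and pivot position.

Lomuto partition with pivot = 15:

Initial array: [30, 8, 17, 13, 8, 22, 15]

arr[0]=30 > 15: no swap
arr[1]=8 <= 15: swap with position 0, array becomes [8, 30, 17, 13, 8, 22, 15]
arr[2]=17 > 15: no swap
arr[3]=13 <= 15: swap with position 1, array becomes [8, 13, 17, 30, 8, 22, 15]
arr[4]=8 <= 15: swap with position 2, array becomes [8, 13, 8, 30, 17, 22, 15]
arr[5]=22 > 15: no swap

Place pivot at position 3: [8, 13, 8, 15, 17, 22, 30]
Pivot position: 3

After partitioning with pivot 15, the array becomes [8, 13, 8, 15, 17, 22, 30]. The pivot is placed at index 3. All elements to the left of the pivot are <= 15, and all elements to the right are > 15.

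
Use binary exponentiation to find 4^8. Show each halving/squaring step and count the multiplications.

Computing 4^8 by squaring (build up from 4^1; each line after the first costs one multiplication):

4^1 = 4
4^2 = (4^1)^2 = 4^2 = 16
4^4 = (4^2)^2 = 16^2 = 256
4^8 = (4^4)^2 = 256^2 = 65536

Result: 65536
Multiplications needed: 3 (3 lines after 4^1)

4^8 = 65536. Using exponentiation by squaring, this requires 3 multiplications. The key idea: if the exponent is even, square the half-power; if odd, multiply by the base once.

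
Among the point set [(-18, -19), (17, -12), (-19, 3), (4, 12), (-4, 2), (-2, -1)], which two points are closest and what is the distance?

Computing all pairwise distances among 6 points:

d((-18, -19), (17, -12)) = 35.6931
d((-18, -19), (-19, 3)) = 22.0227
d((-18, -19), (4, 12)) = 38.0132
d((-18, -19), (-4, 2)) = 25.2389
d((-18, -19), (-2, -1)) = 24.0832
d((17, -12), (-19, 3)) = 39.0
d((17, -12), (4, 12)) = 27.2947
d((17, -12), (-4, 2)) = 25.2389
d((17, -12), (-2, -1)) = 21.9545
d((-19, 3), (4, 12)) = 24.6982
d((-19, 3), (-4, 2)) = 15.0333
d((-19, 3), (-2, -1)) = 17.4642
d((4, 12), (-4, 2)) = 12.8062
d((4, 12), (-2, -1)) = 14.3178
d((-4, 2), (-2, -1)) = 3.6056 <-- minimum

Closest pair: (-4, 2) and (-2, -1) with distance 3.6056

The closest pair is (-4, 2) and (-2, -1) with Euclidean distance 3.6056. For 6 points, brute-force pairwise comparison is shown above. For large n, the divide-and-conquer algorithm (sort by x, recurse on halves, check the dividing strip) achieves O(n log n).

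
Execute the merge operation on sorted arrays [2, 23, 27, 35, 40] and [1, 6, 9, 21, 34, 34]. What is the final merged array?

Merging process:

Compare 2 vs 1: take 1 from right. Merged: [1]
Compare 2 vs 6: take 2 from left. Merged: [1, 2]
Compare 23 vs 6: take 6 from right. Merged: [1, 2, 6]
Compare 23 vs 9: take 9 from right. Merged: [1, 2, 6, 9]
Compare 23 vs 21: take 21 from right. Merged: [1, 2, 6, 9, 21]
Compare 23 vs 34: take 23 from left. Merged: [1, 2, 6, 9, 21, 23]
Compare 27 vs 34: take 27 from left. Merged: [1, 2, 6, 9, 21, 23, 27]
Compare 35 vs 34: take 34 from right. Merged: [1, 2, 6, 9, 21, 23, 27, 34]
Compare 35 vs 34: take 34 from right. Merged: [1, 2, 6, 9, 21, 23, 27, 34, 34]
Append remaining from left: [35, 40]. Merged: [1, 2, 6, 9, 21, 23, 27, 34, 34, 35, 40]

Final merged array: [1, 2, 6, 9, 21, 23, 27, 34, 34, 35, 40]
Total comparisons: 9

The merged array is [1, 2, 6, 9, 21, 23, 27, 34, 34, 35, 40], requiring 9 comparisons. The merge step runs in O(n) time where n is the total number of elements.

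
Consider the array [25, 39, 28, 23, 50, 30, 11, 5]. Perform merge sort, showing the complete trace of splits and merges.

Merge sort trace:

Split: [25, 39, 28, 23, 50, 30, 11, 5] -> [25, 39, 28, 23] and [50, 30, 11, 5]
  Split: [25, 39, 28, 23] -> [25, 39] and [28, 23]
    Split: [25, 39] -> [25] and [39]
    Merge: [25] + [39] -> [25, 39]
    Split: [28, 23] -> [28] and [23]
    Merge: [28] + [23] -> [23, 28]
  Merge: [25, 39] + [23, 28] -> [23, 25, 28, 39]
  Split: [50, 30, 11, 5] -> [50, 30] and [11, 5]
    Split: [50, 30] -> [50] and [30]
    Merge: [50] + [30] -> [30, 50]
    Split: [11, 5] -> [11] and [5]
    Merge: [11] + [5] -> [5, 11]
  Merge: [30, 50] + [5, 11] -> [5, 11, 30, 50]
Merge: [23, 25, 28, 39] + [5, 11, 30, 50] -> [5, 11, 23, 25, 28, 30, 39, 50]

Final sorted array: [5, 11, 23, 25, 28, 30, 39, 50]

The merge sort proceeds by recursively splitting the array and merging sorted halves.
After all merges, the sorted array is [5, 11, 23, 25, 28, 30, 39, 50].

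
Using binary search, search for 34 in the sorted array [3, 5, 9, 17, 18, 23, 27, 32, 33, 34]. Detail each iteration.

Binary search for 34 in [3, 5, 9, 17, 18, 23, 27, 32, 33, 34]:

lo=0, hi=9, mid=4, arr[mid]=18 -> 18 < 34, search right half
lo=5, hi=9, mid=7, arr[mid]=32 -> 32 < 34, search right half
lo=8, hi=9, mid=8, arr[mid]=33 -> 33 < 34, search right half
lo=9, hi=9, mid=9, arr[mid]=34 -> Found target at index 9!

Binary search finds 34 at index 9 after 4 comparisons. The search repeatedly halves the search space by comparing with the middle element.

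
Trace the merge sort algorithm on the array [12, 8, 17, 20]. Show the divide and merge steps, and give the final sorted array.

Merge sort trace:

Split: [12, 8, 17, 20] -> [12, 8] and [17, 20]
  Split: [12, 8] -> [12] and [8]
  Merge: [12] + [8] -> [8, 12]
  Split: [17, 20] -> [17] and [20]
  Merge: [17] + [20] -> [17, 20]
Merge: [8, 12] + [17, 20] -> [8, 12, 17, 20]

Final sorted array: [8, 12, 17, 20]

The merge sort proceeds by recursively splitting the array and merging sorted halves.
After all merges, the sorted array is [8, 12, 17, 20].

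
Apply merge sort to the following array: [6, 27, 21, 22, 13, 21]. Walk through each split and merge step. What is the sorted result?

Merge sort trace:

Split: [6, 27, 21, 22, 13, 21] -> [6, 27, 21] and [22, 13, 21]
  Split: [6, 27, 21] -> [6] and [27, 21]
    Split: [27, 21] -> [27] and [21]
    Merge: [27] + [21] -> [21, 27]
  Merge: [6] + [21, 27] -> [6, 21, 27]
  Split: [22, 13, 21] -> [22] and [13, 21]
    Split: [13, 21] -> [13] and [21]
    Merge: [13] + [21] -> [13, 21]
  Merge: [22] + [13, 21] -> [13, 21, 22]
Merge: [6, 21, 27] + [13, 21, 22] -> [6, 13, 21, 21, 22, 27]

Final sorted array: [6, 13, 21, 21, 22, 27]

The merge sort proceeds by recursively splitting the array and merging sorted halves.
After all merges, the sorted array is [6, 13, 21, 21, 22, 27].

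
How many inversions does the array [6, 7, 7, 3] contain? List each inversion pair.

Finding inversions in [6, 7, 7, 3]:

(0, 3): arr[0]=6 > arr[3]=3
(1, 3): arr[1]=7 > arr[3]=3
(2, 3): arr[2]=7 > arr[3]=3

Total inversions: 3

The array has 3 inversion(s): (0,3), (1,3), (2,3). Each pair (i,j) satisfies i < j and arr[i] > arr[j].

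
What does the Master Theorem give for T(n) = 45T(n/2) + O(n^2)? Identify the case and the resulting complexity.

Master Theorem for T(n) = 45T(n/2) + O(n^2):

a = 45, b = 2, c = 2
log_b(a) = log_2(45) = 5.4919

Case 1: c = 2 < log_2(45) = 5.4919
T(n) = O(n^(log_2 45))

For T(n) = 45T(n/2) + O(n^2): log_2(45) = 5.4919. This is Case 1 of the Master Theorem (c < log_b(a), work dominated by leaves), giving O(n^(log_2 45)).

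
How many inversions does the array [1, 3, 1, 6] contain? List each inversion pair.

Finding inversions in [1, 3, 1, 6]:

(1, 2): arr[1]=3 > arr[2]=1

Total inversions: 1

The array has 1 inversion(s): (1,2). Each pair (i,j) satisfies i < j and arr[i] > arr[j].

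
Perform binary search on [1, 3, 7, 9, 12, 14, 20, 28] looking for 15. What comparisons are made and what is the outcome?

Binary search for 15 in [1, 3, 7, 9, 12, 14, 20, 28]:

lo=0, hi=7, mid=3, arr[mid]=9 -> 9 < 15, search right half
lo=4, hi=7, mid=5, arr[mid]=14 -> 14 < 15, search right half
lo=6, hi=7, mid=6, arr[mid]=20 -> 20 > 15, search left half
lo=6 > hi=5, target 15 not found

Binary search determines that 15 is not in the array after 3 comparisons. The search space was exhausted without finding the target.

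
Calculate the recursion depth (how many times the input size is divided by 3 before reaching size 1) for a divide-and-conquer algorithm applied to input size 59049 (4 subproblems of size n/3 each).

For divide and conquer with division factor 3:

Problem sizes at each level:
Level 0: 59049
Level 1: 19683
Level 2: 6561
Level 3: 2187
Level 4: 729
Level 5: 243
Level 6: 81
Level 7: 27
Level 8: 9
Level 9: 3
Level 10: 1

The root is level 0 and the size-1 base case is level 10 (the tree spans levels 0 through 10, i.e. 11 levels counting the root), so the depth is the number of divisions: log_3(59049) = 10

The recursion tree depth is log_3(59049) = 10. At each level, the problem size is divided by 3, so it takes 10 divisions to reduce to a base case of size 1. The algorithm makes 4 recursive calls at each level.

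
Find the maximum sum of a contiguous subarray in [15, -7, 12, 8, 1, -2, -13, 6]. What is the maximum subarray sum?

Using Kadane's algorithm on [15, -7, 12, 8, 1, -2, -13, 6]:

Scanning through the array:
Position 1 (value -7): max_ending_here = 8, max_so_far = 15
Position 2 (value 12): max_ending_here = 20, max_so_far = 20
Position 3 (value 8): max_ending_here = 28, max_so_far = 28
Position 4 (value 1): max_ending_here = 29, max_so_far = 29
Position 5 (value -2): max_ending_here = 27, max_so_far = 29
Position 6 (value -13): max_ending_here = 14, max_so_far = 29
Position 7 (value 6): max_ending_here = 20, max_so_far = 29

Maximum subarray: [15, -7, 12, 8, 1]
Maximum sum: 29

The maximum subarray is [15, -7, 12, 8, 1] with sum 29. This subarray runs from index 0 to index 4.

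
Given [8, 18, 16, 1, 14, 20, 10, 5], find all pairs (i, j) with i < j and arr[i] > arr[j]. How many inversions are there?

Finding inversions in [8, 18, 16, 1, 14, 20, 10, 5]:

(0, 3): arr[0]=8 > arr[3]=1
(0, 7): arr[0]=8 > arr[7]=5
(1, 2): arr[1]=18 > arr[2]=16
(1, 3): arr[1]=18 > arr[3]=1
(1, 4): arr[1]=18 > arr[4]=14
(1, 6): arr[1]=18 > arr[6]=10
(1, 7): arr[1]=18 > arr[7]=5
(2, 3): arr[2]=16 > arr[3]=1
(2, 4): arr[2]=16 > arr[4]=14
(2, 6): arr[2]=16 > arr[6]=10
(2, 7): arr[2]=16 > arr[7]=5
(4, 6): arr[4]=14 > arr[6]=10
(4, 7): arr[4]=14 > arr[7]=5
(5, 6): arr[5]=20 > arr[6]=10
(5, 7): arr[5]=20 > arr[7]=5
(6, 7): arr[6]=10 > arr[7]=5

Total inversions: 16

The array has 16 inversion(s): (0,3), (0,7), (1,2), (1,3), (1,4), (1,6), (1,7), (2,3), (2,4), (2,6), (2,7), (4,6), (4,7), (5,6), (5,7), (6,7). Each pair (i,j) satisfies i < j and arr[i] > arr[j].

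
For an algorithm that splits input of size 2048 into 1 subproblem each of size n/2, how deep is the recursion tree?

For divide and conquer with division factor 2:

Problem sizes at each level:
Level 0: 2048
Level 1: 1024
Level 2: 512
Level 3: 256
Level 4: 128
Level 5: 64
Level 6: 32
Level 7: 16
Level 8: 8
Level 9: 4
Level 10: 2
Level 11: 1

The root is level 0 and the size-1 base case is level 11 (the tree spans levels 0 through 11, i.e. 12 levels counting the root), so the depth is the number of divisions: log_2(2048) = 11

The recursion tree depth is log_2(2048) = 11. At each level, the problem size is divided by 2, so it takes 11 divisions to reduce to a base case of size 1. The algorithm makes 1 recursive call at each level.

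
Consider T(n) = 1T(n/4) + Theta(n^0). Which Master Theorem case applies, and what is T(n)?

Master Theorem for T(n) = 1T(n/4) + O(n^0):

a = 1, b = 4, c = 0
log_b(a) = log_4(1) = 0.0000

Case 2: c = 0 = log_4(1) = 0.0000
T(n) = O(n^0 log n) = O(log n)

For T(n) = 1T(n/4) + O(n^0): log_4(1) = 0.0000. This is Case 2 of the Master Theorem (c = log_b(a), equal work at all levels), giving O(log n).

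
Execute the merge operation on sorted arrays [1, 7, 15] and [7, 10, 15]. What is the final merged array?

Merging process:

Compare 1 vs 7: take 1 from left. Merged: [1]
Compare 7 vs 7: take 7 from left. Merged: [1, 7]
Compare 15 vs 7: take 7 from right. Merged: [1, 7, 7]
Compare 15 vs 10: take 10 from right. Merged: [1, 7, 7, 10]
Compare 15 vs 15: take 15 from left. Merged: [1, 7, 7, 10, 15]
Append remaining from right: [15]. Merged: [1, 7, 7, 10, 15, 15]

Final merged array: [1, 7, 7, 10, 15, 15]
Total comparisons: 5

The merged array is [1, 7, 7, 10, 15, 15], requiring 5 comparisons. The merge step runs in O(n) time where n is the total number of elements.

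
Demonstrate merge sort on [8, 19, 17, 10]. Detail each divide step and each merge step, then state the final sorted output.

Merge sort trace:

Split: [8, 19, 17, 10] -> [8, 19] and [17, 10]
  Split: [8, 19] -> [8] and [19]
  Merge: [8] + [19] -> [8, 19]
  Split: [17, 10] -> [17] and [10]
  Merge: [17] + [10] -> [10, 17]
Merge: [8, 19] + [10, 17] -> [8, 10, 17, 19]

Final sorted array: [8, 10, 17, 19]

The merge sort proceeds by recursively splitting the array and merging sorted halves.
After all merges, the sorted array is [8, 10, 17, 19].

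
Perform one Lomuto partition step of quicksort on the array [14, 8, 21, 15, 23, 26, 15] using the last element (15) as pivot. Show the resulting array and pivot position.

Lomuto partition with pivot = 15:

Initial array: [14, 8, 21, 15, 23, 26, 15]

arr[0]=14 <= 15: swap with position 0, array becomes [14, 8, 21, 15, 23, 26, 15]
arr[1]=8 <= 15: swap with position 1, array becomes [14, 8, 21, 15, 23, 26, 15]
arr[2]=21 > 15: no swap
arr[3]=15 <= 15: swap with position 2, array becomes [14, 8, 15, 21, 23, 26, 15]
arr[4]=23 > 15: no swap
arr[5]=26 > 15: no swap

Place pivot at position 3: [14, 8, 15, 15, 23, 26, 21]
Pivot position: 3

After partitioning with pivot 15, the array becomes [14, 8, 15, 15, 23, 26, 21]. The pivot is placed at index 3. All elements to the left of the pivot are <= 15, and all elements to the right are > 15.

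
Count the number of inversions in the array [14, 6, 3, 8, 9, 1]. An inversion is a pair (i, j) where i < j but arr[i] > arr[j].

Finding inversions in [14, 6, 3, 8, 9, 1]:

(0, 1): arr[0]=14 > arr[1]=6
(0, 2): arr[0]=14 > arr[2]=3
(0, 3): arr[0]=14 > arr[3]=8
(0, 4): arr[0]=14 > arr[4]=9
(0, 5): arr[0]=14 > arr[5]=1
(1, 2): arr[1]=6 > arr[2]=3
(1, 5): arr[1]=6 > arr[5]=1
(2, 5): arr[2]=3 > arr[5]=1
(3, 5): arr[3]=8 > arr[5]=1
(4, 5): arr[4]=9 > arr[5]=1

Total inversions: 10

The array has 10 inversion(s): (0,1), (0,2), (0,3), (0,4), (0,5), (1,2), (1,5), (2,5), (3,5), (4,5). Each pair (i,j) satisfies i < j and arr[i] > arr[j].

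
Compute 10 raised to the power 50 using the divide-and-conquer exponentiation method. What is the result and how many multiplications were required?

Computing 10^50 by squaring (build up from 10^1; each line after the first costs one multiplication):

10^1 = 10
10^2 = (10^1)^2 = 10^2 = 100
10^3 = 10 * 10^2 = 10 * 100 = 1000
10^6 = (10^3)^2 = 1000^2 = 1000000
10^12 = (10^6)^2 = 1000000^2 = 1000000000000
10^24 = (10^12)^2 = 1000000000000^2 = 1000000000000000000000000
10^25 = 10 * 10^24 = 10 * 1000000000000000000000000 = 10000000000000000000000000
10^50 = (10^25)^2 = 10000000000000000000000000^2 = 100000000000000000000000000000000000000000000000000

Result: 100000000000000000000000000000000000000000000000000
Multiplications needed: 7 (7 lines after 10^1)

10^50 = 100000000000000000000000000000000000000000000000000. Using exponentiation by squaring, this requires 7 multiplications. The key idea: if the exponent is even, square the half-power; if odd, multiply by the base once.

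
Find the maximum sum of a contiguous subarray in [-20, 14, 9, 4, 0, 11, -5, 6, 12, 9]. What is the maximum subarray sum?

Using Kadane's algorithm on [-20, 14, 9, 4, 0, 11, -5, 6, 12, 9]:

Scanning through the array:
Position 1 (value 14): max_ending_here = 14, max_so_far = 14
Position 2 (value 9): max_ending_here = 23, max_so_far = 23
Position 3 (value 4): max_ending_here = 27, max_so_far = 27
Position 4 (value 0): max_ending_here = 27, max_so_far = 27
Position 5 (value 11): max_ending_here = 38, max_so_far = 38
Position 6 (value -5): max_ending_here = 33, max_so_far = 38
Position 7 (value 6): max_ending_here = 39, max_so_far = 39
Position 8 (value 12): max_ending_here = 51, max_so_far = 51
Position 9 (value 9): max_ending_here = 60, max_so_far = 60

Maximum subarray: [14, 9, 4, 0, 11, -5, 6, 12, 9]
Maximum sum: 60

The maximum subarray is [14, 9, 4, 0, 11, -5, 6, 12, 9] with sum 60. This subarray runs from index 1 to index 9.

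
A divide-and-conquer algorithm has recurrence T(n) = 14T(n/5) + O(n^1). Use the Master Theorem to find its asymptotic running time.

Master Theorem for T(n) = 14T(n/5) + O(n^1):

a = 14, b = 5, c = 1
log_b(a) = log_5(14) = 1.6397

Case 1: c = 1 < log_5(14) = 1.6397
T(n) = O(n^(log_5 14))

For T(n) = 14T(n/5) + O(n^1): log_5(14) = 1.6397. This is Case 1 of the Master Theorem (c < log_b(a), work dominated by leaves), giving O(n^(log_5 14)).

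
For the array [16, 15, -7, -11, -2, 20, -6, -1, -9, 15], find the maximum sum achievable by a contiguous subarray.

Using Kadane's algorithm on [16, 15, -7, -11, -2, 20, -6, -1, -9, 15]:

Scanning through the array:
Position 1 (value 15): max_ending_here = 31, max_so_far = 31
Position 2 (value -7): max_ending_here = 24, max_so_far = 31
Position 3 (value -11): max_ending_here = 13, max_so_far = 31
Position 4 (value -2): max_ending_here = 11, max_so_far = 31
Position 5 (value 20): max_ending_here = 31, max_so_far = 31
Position 6 (value -6): max_ending_here = 25, max_so_far = 31
Position 7 (value -1): max_ending_here = 24, max_so_far = 31
Position 8 (value -9): max_ending_here = 15, max_so_far = 31
Position 9 (value 15): max_ending_here = 30, max_so_far = 31

Maximum subarray: [16, 15]
Maximum sum: 31

The maximum subarray is [16, 15] with sum 31. This subarray runs from index 0 to index 1.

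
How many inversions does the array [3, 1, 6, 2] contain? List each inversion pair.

Finding inversions in [3, 1, 6, 2]:

(0, 1): arr[0]=3 > arr[1]=1
(0, 3): arr[0]=3 > arr[3]=2
(2, 3): arr[2]=6 > arr[3]=2

Total inversions: 3

The array has 3 inversion(s): (0,1), (0,3), (2,3). Each pair (i,j) satisfies i < j and arr[i] > arr[j].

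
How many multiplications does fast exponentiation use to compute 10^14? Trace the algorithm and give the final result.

Computing 10^14 by squaring (build up from 10^1; each line after the first costs one multiplication):

10^1 = 10
10^2 = (10^1)^2 = 10^2 = 100
10^3 = 10 * 10^2 = 10 * 100 = 1000
10^6 = (10^3)^2 = 1000^2 = 1000000
10^7 = 10 * 10^6 = 10 * 1000000 = 10000000
10^14 = (10^7)^2 = 10000000^2 = 100000000000000

Result: 100000000000000
Multiplications needed: 5 (5 lines after 10^1)

10^14 = 100000000000000. Using exponentiation by squaring, this requires 5 multiplications. The key idea: if the exponent is even, square the half-power; if odd, multiply by the base once.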